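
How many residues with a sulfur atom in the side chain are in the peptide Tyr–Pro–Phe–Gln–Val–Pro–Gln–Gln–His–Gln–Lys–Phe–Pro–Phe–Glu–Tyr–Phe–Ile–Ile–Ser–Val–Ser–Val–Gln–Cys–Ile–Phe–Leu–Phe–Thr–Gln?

1

Only Cys (C) and Met (M) have a sulfur atom in the side chain.
Matching residues: Cys25.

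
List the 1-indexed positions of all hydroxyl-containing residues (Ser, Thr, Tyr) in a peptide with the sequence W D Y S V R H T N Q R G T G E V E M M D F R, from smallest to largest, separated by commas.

Matching residues: Y3, S4, T8, T13.

3, 4, 8, 13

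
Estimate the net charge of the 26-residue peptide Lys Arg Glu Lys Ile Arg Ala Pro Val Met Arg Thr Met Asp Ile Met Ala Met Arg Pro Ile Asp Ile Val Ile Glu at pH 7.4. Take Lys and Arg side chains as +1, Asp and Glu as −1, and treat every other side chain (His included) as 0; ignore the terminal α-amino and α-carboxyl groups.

+2

Positive (K, R): Lys1, Arg2, Lys4, Arg6, Arg11, Arg19 → +6.
Negative (D, E): Glu3, Asp14, Asp22, Glu26 → −4.
Net charge = (+6) + (−4) = +2.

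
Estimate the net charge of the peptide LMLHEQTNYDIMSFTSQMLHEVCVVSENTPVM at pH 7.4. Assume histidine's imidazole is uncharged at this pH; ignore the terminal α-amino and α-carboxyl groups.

At pH ~7.4 the Lys and Arg side chains are protonated (+1), the Asp and Glu side chains are deprotonated (−1), and with His taken as neutral all other side chains carry no charge.
Positive (K, R): none → +0.
Negative (D, E): E5, D10, E21, E27 → −4.
Net charge = (+0) + (−4) = −4.

-4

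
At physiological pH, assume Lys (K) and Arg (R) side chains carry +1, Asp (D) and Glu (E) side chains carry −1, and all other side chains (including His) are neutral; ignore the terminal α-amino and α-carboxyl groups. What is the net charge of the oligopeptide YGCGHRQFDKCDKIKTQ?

+2

Positive (K, R): R6, K10, K13, K15 → +4.
Negative (D, E): D9, D12 → −2.
Net charge = (+4) + (−2) = +2.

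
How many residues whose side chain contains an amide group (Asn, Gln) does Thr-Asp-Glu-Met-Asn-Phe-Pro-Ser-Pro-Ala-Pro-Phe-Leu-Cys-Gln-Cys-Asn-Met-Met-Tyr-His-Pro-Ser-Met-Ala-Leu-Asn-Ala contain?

Matching residues: Asn5, Gln15, Asn17, Asn27.

4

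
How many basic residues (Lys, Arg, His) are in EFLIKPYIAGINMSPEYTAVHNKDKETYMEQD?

4

Matching residues: K5, H21, K23, K25.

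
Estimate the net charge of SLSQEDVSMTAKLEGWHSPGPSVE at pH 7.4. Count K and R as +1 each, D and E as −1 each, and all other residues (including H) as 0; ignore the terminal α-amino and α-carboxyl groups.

-3

Positive (K, R): K12 → +1.
Negative (D, E): E5, D6, E14, E24 → −4.
Net charge = (+1) + (−4) = −3.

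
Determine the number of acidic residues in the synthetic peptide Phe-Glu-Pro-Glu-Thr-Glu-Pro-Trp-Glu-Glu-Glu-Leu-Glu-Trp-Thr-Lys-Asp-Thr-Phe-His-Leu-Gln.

8

Aspartate (D) and glutamate (E) have carboxylic-acid side chains and are the acidic amino acids.
Matching residues: Glu2, Glu4, Glu6, Glu9, Glu10, Glu11, Glu13, Asp17.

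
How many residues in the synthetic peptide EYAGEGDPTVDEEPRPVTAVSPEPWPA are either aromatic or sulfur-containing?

Aromatic: F, W, Y. Sulfur-containing: C, M.
Aromatic residues here: Y2, W25 (2).
Sulfur-containing residues here: none (0).
The two groups share no amino acid, so total = 2 + 0 = 2.

2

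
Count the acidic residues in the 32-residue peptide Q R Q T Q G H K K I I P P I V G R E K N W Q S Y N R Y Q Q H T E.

2

Aspartate (D) and glutamate (E) have carboxylic-acid side chains and are the acidic amino acids.
Matching residues: E18, E32.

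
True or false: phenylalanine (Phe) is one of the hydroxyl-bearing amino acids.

S, T, and Y are the three residues with a side-chain hydroxyl.
Phenylalanine is not in this group.

False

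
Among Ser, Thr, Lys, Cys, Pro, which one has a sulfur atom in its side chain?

Cys

Cysteine (C, thiol) and methionine (M, thioether) are the two sulfur-containing amino acids.
Of the listed options, only Cys belongs to this group.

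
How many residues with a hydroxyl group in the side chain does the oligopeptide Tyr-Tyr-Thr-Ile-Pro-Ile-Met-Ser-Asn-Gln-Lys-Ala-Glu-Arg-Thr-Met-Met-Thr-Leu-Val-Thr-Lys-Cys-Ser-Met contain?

8

S, T, and Y are the three residues with a side-chain hydroxyl.
Matching residues: Tyr1, Tyr2, Thr3, Ser8, Thr15, Thr18, Thr21, Ser24.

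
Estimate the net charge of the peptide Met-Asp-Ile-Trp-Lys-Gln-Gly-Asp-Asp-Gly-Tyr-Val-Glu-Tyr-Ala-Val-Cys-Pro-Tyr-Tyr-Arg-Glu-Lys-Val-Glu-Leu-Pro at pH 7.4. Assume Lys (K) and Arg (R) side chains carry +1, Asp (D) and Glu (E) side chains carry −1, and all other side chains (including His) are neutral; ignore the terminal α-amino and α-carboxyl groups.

Positive (K, R): Lys5, Arg21, Lys23 → +3.
Negative (D, E): Asp2, Asp8, Asp9, Glu13, Glu22, Glu25 → −6.
Net charge = (+3) + (−6) = −3.

-3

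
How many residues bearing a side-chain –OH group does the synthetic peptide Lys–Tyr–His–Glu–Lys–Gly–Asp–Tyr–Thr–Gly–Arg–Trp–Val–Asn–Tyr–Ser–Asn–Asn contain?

5

The –OH-bearing residues are Ser, Thr (aliphatic alcohols), and Tyr (phenol).
Matching residues: Tyr2, Tyr8, Thr9, Tyr15, Ser16.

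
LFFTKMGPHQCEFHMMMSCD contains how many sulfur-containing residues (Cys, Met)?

6

Matching residues: M6, C11, M15, M16, M17, C19.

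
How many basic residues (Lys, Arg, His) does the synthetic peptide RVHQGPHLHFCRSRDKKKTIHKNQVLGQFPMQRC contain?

Matching residues: R1, H3, H7, H9, R12, R14, K16, K17, K18, H21, K22, R33.

12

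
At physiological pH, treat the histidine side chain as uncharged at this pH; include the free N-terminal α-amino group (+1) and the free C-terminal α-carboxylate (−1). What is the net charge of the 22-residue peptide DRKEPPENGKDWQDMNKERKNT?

Near pH 7.4, K and R contribute +1 each, D and E contribute −1 each, and every other side chain (His included, as stated) is uncharged.
Positive (K, R): R2, K3, K10, K17, R19, K20 → +6.
Negative (D, E): D1, E4, E7, D11, D14, E18 → −6.
The N-terminus (+1) and C-terminus (−1) cancel.
Net charge = (+6) + (−6) = 0.

0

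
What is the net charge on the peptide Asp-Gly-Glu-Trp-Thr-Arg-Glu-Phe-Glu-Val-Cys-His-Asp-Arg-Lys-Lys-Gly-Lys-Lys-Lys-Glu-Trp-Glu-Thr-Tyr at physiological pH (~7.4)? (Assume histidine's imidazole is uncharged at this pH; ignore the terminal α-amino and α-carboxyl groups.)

0

Near pH 7.4, K and R contribute +1 each, D and E contribute −1 each, and every other side chain (His included, as stated) is uncharged.
Positive (K, R): Arg6, Arg14, Lys15, Lys16, Lys18, Lys19, Lys20 → +7.
Negative (D, E): Asp1, Glu3, Glu7, Glu9, Asp13, Glu21, Glu23 → −7.
Net charge = (+7) + (−7) = 0.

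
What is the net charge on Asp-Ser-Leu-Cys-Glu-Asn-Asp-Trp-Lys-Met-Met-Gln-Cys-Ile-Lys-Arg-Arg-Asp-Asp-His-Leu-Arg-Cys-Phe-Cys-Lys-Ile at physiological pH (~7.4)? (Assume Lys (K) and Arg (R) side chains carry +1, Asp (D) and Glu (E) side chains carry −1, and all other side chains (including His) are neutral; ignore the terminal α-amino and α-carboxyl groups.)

Positive (K, R): Lys9, Lys15, Arg16, Arg17, Arg22, Lys26 → +6.
Negative (D, E): Asp1, Glu5, Asp7, Asp18, Asp19 → −5.
Net charge = (+6) + (−5) = +1.

+1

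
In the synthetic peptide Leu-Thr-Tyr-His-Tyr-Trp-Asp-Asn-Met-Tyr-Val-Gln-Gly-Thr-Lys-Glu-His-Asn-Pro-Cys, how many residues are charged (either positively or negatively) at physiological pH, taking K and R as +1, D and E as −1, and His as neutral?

3

Charged side chains at pH ~7.4: K, R (positive); D, E (negative).
Matching residues: Asp7, Lys15, Glu16.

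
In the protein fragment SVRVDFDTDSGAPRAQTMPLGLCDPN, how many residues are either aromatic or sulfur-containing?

3

Aromatic: F, W, Y. Sulfur-containing: C, M.
Aromatic residues here: F6 (1).
Sulfur-containing residues here: M18, C23 (2).
The two groups share no amino acid, so total = 1 + 2 = 3.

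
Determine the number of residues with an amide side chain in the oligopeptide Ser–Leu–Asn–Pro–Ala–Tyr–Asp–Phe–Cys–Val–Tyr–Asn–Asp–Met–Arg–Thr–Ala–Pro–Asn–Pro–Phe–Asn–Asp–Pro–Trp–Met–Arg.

The amide-side-chain residues are Asn (N) and Gln (Q).
Matching residues: Asn3, Asn12, Asn19, Asn22.

4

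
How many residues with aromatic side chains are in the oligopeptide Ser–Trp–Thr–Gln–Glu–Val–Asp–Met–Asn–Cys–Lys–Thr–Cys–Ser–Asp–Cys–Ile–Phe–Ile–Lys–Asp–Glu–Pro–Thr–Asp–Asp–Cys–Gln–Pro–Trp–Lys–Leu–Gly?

Phenylalanine (F), tryptophan (W), and tyrosine (Y) have aromatic ring side chains.
Matching residues: Trp2, Phe18, Trp30.

3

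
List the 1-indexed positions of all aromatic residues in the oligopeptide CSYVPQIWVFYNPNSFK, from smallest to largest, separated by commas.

F, W, and Y each carry an aromatic ring on the side chain.
Matching residues: Y3, W8, F10, Y11, F16.

3, 8, 10, 11, 16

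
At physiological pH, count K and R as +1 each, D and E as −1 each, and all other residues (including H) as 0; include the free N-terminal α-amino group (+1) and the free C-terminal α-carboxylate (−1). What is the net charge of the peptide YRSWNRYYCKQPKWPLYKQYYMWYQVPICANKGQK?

Positive (K, R): R2, R6, K10, K13, K18, K32, K35 → +7.
Negative (D, E): none → −0.
The N-terminus (+1) and C-terminus (−1) cancel.
Net charge = (+7) + (−0) = +7.

+7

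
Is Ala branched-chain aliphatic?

The BCAAs are Val, Leu, and Ile — aliphatic side chains with a branch point.
Alanine is not in this group.

No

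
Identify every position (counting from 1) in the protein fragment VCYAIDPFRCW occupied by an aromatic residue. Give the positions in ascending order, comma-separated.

3, 8, 11

The aromatic amino acids are Phe (F, benzyl), Trp (W, indole), and Tyr (Y, phenol).
Matching residues: Y3, F8, W11.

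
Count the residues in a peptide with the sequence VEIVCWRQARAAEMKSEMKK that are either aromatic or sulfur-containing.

Aromatic: F, W, Y. Sulfur-containing: C, M.
Aromatic residues here: W6 (1).
Sulfur-containing residues here: C5, M14, M18 (3).
The two groups share no amino acid, so total = 1 + 3 = 4.

4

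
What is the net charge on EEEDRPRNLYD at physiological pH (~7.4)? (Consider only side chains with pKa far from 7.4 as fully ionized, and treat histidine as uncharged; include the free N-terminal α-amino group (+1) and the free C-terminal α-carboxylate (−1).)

-3

The side chains ionized at physiological pH are Lys/Arg (+1) and Asp/Glu (−1); with His treated as neutral, nothing else contributes.
Positive (K, R): R5, R7 → +2.
Negative (D, E): E1, E2, E3, D4, D11 → −5.
The N-terminus (+1) and C-terminus (−1) cancel.
Net charge = (+2) + (−5) = −3.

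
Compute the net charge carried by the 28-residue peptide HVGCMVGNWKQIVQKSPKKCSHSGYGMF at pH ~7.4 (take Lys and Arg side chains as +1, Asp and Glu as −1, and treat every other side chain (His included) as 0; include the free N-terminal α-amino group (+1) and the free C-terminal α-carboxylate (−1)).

+4

Positive (K, R): K10, K15, K18, K19 → +4.
Negative (D, E): none → −0.
The N-terminus (+1) and C-terminus (−1) cancel.
Net charge = (+4) + (−0) = +4.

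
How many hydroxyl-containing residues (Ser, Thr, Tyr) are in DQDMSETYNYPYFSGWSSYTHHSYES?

Matching residues: S5, T7, Y8, Y10, Y12, S14, S17, S18, Y19, T20, S23, Y24, S26.

13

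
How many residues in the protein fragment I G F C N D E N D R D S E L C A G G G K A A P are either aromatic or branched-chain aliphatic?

Aromatic: F, W, Y. Branched-chain aliphatic: I, L, V.
Aromatic residues here: F3 (1).
Branched-chain aliphatic residues here: I1, L14 (2).
The two groups share no amino acid, so total = 1 + 2 = 3.

3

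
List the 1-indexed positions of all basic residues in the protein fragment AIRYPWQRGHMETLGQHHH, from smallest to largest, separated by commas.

3, 8, 10, 17, 18, 19

K, R, and H are the three residues with basic side chains (ε-amine, guanidinium, and imidazole respectively).
Matching residues: R3, R8, H10, H17, H18, H19.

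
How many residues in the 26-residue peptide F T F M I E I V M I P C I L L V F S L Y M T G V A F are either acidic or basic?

Acidic: D, E. Basic: H, K, R.
Acidic residues here: E6 (1).
Basic residues here: none (0).
The two groups share no amino acid, so total = 1 + 0 = 1.

1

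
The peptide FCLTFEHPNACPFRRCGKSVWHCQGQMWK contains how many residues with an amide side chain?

3

The amide-side-chain residues are Asn (N) and Gln (Q).
Matching residues: N9, Q24, Q26.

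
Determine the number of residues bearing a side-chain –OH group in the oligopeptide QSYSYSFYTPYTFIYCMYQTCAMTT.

14

Serine (S), threonine (T), and tyrosine (Y) each carry a hydroxyl group on the side chain.
Matching residues: S2, Y3, S4, Y5, S6, Y8, T9, Y11, T12, Y15, Y18, T20, T24, T25.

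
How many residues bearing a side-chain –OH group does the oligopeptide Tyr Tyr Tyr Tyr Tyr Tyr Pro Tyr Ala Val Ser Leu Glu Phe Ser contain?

Serine (S), threonine (T), and tyrosine (Y) each carry a hydroxyl group on the side chain.
Matching residues: Tyr1, Tyr2, Tyr3, Tyr4, Tyr5, Tyr6, Tyr8, Ser11, Ser15.

9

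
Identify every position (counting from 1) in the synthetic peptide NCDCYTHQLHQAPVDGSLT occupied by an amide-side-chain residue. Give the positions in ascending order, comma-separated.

Only N (asparagine) and Q (glutamine) carry a side-chain carboxamide.
Matching residues: N1, Q8, Q11.

1, 8, 11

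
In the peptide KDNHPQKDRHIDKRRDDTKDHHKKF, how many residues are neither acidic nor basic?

Acidic: D, E. Basic: K, R, H. All other residues are neither.
Matching residues: N3, P5, Q6, I11, T18, F25.

6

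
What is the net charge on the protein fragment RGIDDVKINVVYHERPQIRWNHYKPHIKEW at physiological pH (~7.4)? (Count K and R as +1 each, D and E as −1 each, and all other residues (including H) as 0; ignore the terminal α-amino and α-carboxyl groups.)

Positive (K, R): R1, K7, R15, R19, K24, K28 → +6.
Negative (D, E): D4, D5, E14, E29 → −4.
Net charge = (+6) + (−4) = +2.

+2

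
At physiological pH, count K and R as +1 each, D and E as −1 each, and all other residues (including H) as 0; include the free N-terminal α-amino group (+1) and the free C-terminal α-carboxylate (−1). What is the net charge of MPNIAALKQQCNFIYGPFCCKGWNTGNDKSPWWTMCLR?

Positive (K, R): K8, K21, K29, R38 → +4.
Negative (D, E): D28 → −1.
The N-terminus (+1) and C-terminus (−1) cancel.
Net charge = (+4) + (−1) = +3.

+3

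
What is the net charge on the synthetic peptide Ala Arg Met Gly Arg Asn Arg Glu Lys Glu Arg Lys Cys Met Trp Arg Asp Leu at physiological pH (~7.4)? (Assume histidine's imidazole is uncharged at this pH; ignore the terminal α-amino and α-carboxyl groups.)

+4

At pH ~7.4 the Lys and Arg side chains are protonated (+1), the Asp and Glu side chains are deprotonated (−1), and with His taken as neutral all other side chains carry no charge.
Positive (K, R): Arg2, Arg5, Arg7, Lys9, Arg11, Lys12, Arg16 → +7.
Negative (D, E): Glu8, Glu10, Asp17 → −3.
Net charge = (+7) + (−3) = +4.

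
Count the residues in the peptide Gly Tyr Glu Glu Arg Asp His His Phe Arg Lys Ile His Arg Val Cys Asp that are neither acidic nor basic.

Acidic: D, E. Basic: K, R, H. All other residues are neither.
Matching residues: Gly1, Tyr2, Phe9, Ile12, Val15, Cys16.

6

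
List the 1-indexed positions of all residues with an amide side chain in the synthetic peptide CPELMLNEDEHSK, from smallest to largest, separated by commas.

Asparagine (N) and glutamine (Q) have uncharged amide side chains.
Matching residues: N7.

7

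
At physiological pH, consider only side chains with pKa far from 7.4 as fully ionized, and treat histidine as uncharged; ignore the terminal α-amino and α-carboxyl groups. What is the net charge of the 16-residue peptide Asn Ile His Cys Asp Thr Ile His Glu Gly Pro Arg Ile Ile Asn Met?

The side chains ionized at physiological pH are Lys/Arg (+1) and Asp/Glu (−1); with His treated as neutral, nothing else contributes.
Positive (K, R): Arg12 → +1.
Negative (D, E): Asp5, Glu9 → −2.
Net charge = (+1) + (−2) = −1.

-1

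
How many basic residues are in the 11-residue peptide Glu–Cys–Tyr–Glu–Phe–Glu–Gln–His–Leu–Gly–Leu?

1

The basic amino acids are Lys (K), Arg (R), and His (H).
Matching residues: His8.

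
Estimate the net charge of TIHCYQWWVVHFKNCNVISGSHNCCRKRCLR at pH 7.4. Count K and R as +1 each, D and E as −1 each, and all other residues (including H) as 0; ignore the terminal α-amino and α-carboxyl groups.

+5

Positive (K, R): K13, R26, K27, R28, R31 → +5.
Negative (D, E): none → −0.
Net charge = (+5) + (−0) = +5.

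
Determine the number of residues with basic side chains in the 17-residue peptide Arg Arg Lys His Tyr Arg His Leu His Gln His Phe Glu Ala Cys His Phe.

9

K, R, and H are the three residues with basic side chains (ε-amine, guanidinium, and imidazole respectively).
Matching residues: Arg1, Arg2, Lys3, His4, Arg6, His7, His9, His11, His16.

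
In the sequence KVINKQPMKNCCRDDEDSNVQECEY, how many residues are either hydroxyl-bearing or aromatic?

2

Hydroxyl-bearing: S, T, Y. Aromatic: F, W, Y.
Hydroxyl-bearing residues here: S18, Y25 (2).
Aromatic residues here: Y25 (1).
Y is in both groups, so the 1 Y residue must not be double-counted.
Total = 2 + 1 − 1 = 2.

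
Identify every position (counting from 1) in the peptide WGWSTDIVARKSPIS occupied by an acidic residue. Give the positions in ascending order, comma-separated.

6

Only D (aspartate) and E (glutamate) carry a side-chain carboxylic acid.
Matching residues: D6.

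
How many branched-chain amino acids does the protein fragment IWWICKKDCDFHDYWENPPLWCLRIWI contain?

The BCAAs are Val, Leu, and Ile — aliphatic side chains with a branch point.
Matching residues: I1, I4, L20, L23, I25, I27.

6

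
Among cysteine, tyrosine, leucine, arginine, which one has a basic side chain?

The basic amino acids are Lys (K), Arg (R), and His (H).
Of the listed options, only arginine belongs to this group.

arginine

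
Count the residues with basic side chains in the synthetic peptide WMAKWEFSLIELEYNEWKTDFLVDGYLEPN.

Lysine (K), arginine (R), and histidine (H) have basic, nitrogen-containing side chains.
Matching residues: K4, K18.

2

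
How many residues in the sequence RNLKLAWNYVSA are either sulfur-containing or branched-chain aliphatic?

Sulfur-containing: C, M. Branched-chain aliphatic: I, L, V.
Sulfur-containing residues here: none (0).
Branched-chain aliphatic residues here: L3, L5, V10 (3).
The two groups share no amino acid, so total = 0 + 3 = 3.

3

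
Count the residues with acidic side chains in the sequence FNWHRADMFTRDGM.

2

Aspartate (D) and glutamate (E) have carboxylic-acid side chains and are the acidic amino acids.
Matching residues: D7, D12.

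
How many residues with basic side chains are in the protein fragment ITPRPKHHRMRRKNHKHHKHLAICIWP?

14

K, R, and H are the three residues with basic side chains (ε-amine, guanidinium, and imidazole respectively).
Matching residues: R4, K6, H7, H8, R9, R11, R12, K13, H15, K16, H17, H18, K19, H20.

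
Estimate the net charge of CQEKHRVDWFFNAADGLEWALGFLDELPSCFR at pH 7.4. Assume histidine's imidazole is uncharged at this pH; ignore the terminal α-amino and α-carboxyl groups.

Near pH 7.4, K and R contribute +1 each, D and E contribute −1 each, and every other side chain (His included, as stated) is uncharged.
Positive (K, R): K4, R6, R32 → +3.
Negative (D, E): E3, D8, D15, E18, D25, E26 → −6.
Net charge = (+3) + (−6) = −3.

-3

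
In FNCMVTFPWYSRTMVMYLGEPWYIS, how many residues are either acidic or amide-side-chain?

Acidic: D, E. Amide-side-chain: N, Q.
Acidic residues here: E20 (1).
Amide-side-chain residues here: N2 (1).
The two groups share no amino acid, so total = 1 + 1 = 2.

2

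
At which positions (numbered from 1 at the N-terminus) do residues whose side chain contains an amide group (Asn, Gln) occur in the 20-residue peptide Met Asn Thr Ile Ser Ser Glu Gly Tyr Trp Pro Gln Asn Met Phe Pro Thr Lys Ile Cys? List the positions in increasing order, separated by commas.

2, 12, 13

Matching residues: Asn2, Gln12, Asn13.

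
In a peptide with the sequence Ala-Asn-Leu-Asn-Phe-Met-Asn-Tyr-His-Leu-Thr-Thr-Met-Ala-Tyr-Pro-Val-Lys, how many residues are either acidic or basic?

Acidic: D, E. Basic: H, K, R.
Acidic residues here: none (0).
Basic residues here: His9, Lys18 (2).
The two groups share no amino acid, so total = 0 + 2 = 2.

2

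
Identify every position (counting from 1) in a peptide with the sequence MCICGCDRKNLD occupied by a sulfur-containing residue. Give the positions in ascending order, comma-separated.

Cysteine (C, thiol) and methionine (M, thioether) are the two sulfur-containing amino acids.
Matching residues: M1, C2, C4, C6.

1, 2, 4, 6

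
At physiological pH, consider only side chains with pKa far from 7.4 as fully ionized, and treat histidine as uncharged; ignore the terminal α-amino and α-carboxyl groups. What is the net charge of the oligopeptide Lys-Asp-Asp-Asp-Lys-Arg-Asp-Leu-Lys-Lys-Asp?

0

Near pH 7.4, K and R contribute +1 each, D and E contribute −1 each, and every other side chain (His included, as stated) is uncharged.
Positive (K, R): Lys1, Lys5, Arg6, Lys9, Lys10 → +5.
Negative (D, E): Asp2, Asp3, Asp4, Asp7, Asp11 → −5.
Net charge = (+5) + (−5) = 0.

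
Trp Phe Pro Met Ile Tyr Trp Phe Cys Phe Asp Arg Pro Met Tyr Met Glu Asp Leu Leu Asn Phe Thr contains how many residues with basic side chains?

1

K, R, and H are the three residues with basic side chains (ε-amine, guanidinium, and imidazole respectively).
Matching residues: Arg12.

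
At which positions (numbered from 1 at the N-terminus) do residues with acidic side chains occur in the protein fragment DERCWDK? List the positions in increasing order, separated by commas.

1, 2, 6

Aspartate (D) and glutamate (E) have carboxylic-acid side chains and are the acidic amino acids.
Matching residues: D1, E2, D6.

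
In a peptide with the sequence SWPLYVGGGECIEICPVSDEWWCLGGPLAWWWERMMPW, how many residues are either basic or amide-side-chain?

Basic: H, K, R. Amide-side-chain: N, Q.
Basic residues here: R34 (1).
Amide-side-chain residues here: none (0).
The two groups share no amino acid, so total = 1 + 0 = 1.

1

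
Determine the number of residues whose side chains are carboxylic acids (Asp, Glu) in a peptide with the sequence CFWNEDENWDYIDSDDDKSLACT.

Matching residues: E5, D6, E7, D10, D13, D15, D16, D17.

8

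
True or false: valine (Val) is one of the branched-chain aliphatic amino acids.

True

Valine (V), leucine (L), and isoleucine (I) are the branched-chain amino acids.
Valine is in this group.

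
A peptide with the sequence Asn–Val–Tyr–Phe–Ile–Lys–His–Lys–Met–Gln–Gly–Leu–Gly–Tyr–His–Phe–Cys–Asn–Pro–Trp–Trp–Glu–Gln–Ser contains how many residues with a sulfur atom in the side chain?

2

Only Cys (C) and Met (M) have a sulfur atom in the side chain.
Matching residues: Met9, Cys17.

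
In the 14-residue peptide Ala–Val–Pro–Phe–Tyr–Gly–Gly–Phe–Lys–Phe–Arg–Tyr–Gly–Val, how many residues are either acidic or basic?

2

Acidic: D, E. Basic: H, K, R.
Acidic residues here: none (0).
Basic residues here: Lys9, Arg11 (2).
The two groups share no amino acid, so total = 0 + 2 = 2.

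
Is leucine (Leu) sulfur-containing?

Cysteine (C, thiol) and methionine (M, thioether) are the two sulfur-containing amino acids.
Leucine is not in this group.

No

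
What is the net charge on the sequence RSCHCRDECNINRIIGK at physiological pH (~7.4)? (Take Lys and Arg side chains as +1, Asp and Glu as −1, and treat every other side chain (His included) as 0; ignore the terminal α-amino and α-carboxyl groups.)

+2

Positive (K, R): R1, R6, R13, K17 → +4.
Negative (D, E): D7, E8 → −2.
Net charge = (+4) + (−2) = +2.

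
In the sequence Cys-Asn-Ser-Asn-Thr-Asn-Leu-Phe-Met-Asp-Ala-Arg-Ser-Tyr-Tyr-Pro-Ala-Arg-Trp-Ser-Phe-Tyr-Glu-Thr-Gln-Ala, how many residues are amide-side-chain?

The amide-side-chain residues are Asn (N) and Gln (Q).
Matching residues: Asn2, Asn4, Asn6, Gln25.

4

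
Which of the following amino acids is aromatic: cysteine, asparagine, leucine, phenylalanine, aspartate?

Phenylalanine (F), tryptophan (W), and tyrosine (Y) have aromatic ring side chains.
Of the listed options, only phenylalanine belongs to this group.

phenylalanine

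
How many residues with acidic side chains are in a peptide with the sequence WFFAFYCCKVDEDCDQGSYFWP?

The acidic residues are Asp (D) and Glu (E), whose side chains end in a carboxylate group.
Matching residues: D11, E12, D13, D15.

4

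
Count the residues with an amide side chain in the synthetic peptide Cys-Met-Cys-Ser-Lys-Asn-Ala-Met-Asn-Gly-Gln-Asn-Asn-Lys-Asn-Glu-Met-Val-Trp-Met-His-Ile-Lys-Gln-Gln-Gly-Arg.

8

Asparagine (N) and glutamine (Q) have uncharged amide side chains.
Matching residues: Asn6, Asn9, Gln11, Asn12, Asn13, Asn15, Gln24, Gln25.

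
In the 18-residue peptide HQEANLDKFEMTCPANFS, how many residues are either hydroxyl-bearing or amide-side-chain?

Hydroxyl-bearing: S, T, Y. Amide-side-chain: N, Q.
Hydroxyl-bearing residues here: T12, S18 (2).
Amide-side-chain residues here: Q2, N5, N16 (3).
The two groups share no amino acid, so total = 2 + 3 = 5.

5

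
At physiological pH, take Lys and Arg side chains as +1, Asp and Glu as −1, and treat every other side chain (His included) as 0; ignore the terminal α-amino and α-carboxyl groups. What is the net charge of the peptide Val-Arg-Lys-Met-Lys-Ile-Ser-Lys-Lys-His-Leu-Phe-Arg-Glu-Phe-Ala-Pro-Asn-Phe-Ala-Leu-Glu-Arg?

+5

Positive (K, R): Arg2, Lys3, Lys5, Lys8, Lys9, Arg13, Arg23 → +7.
Negative (D, E): Glu14, Glu22 → −2.
Net charge = (+7) + (−2) = +5.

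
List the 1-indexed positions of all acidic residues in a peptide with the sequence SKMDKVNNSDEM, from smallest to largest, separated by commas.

Only D (aspartate) and E (glutamate) carry a side-chain carboxylic acid.
Matching residues: D4, D10, E11.

4, 10, 11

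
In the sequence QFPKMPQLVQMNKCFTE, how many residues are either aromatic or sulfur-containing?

Aromatic: F, W, Y. Sulfur-containing: C, M.
Aromatic residues here: F2, F15 (2).
Sulfur-containing residues here: M5, M11, C14 (3).
The two groups share no amino acid, so total = 2 + 3 = 5.

5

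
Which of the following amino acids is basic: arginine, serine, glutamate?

arginine

The basic amino acids are Lys (K), Arg (R), and His (H).
Of the listed options, only arginine belongs to this group.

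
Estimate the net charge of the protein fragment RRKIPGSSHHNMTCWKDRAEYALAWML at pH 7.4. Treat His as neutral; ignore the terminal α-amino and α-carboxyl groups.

+3

The side chains ionized at physiological pH are Lys/Arg (+1) and Asp/Glu (−1); with His treated as neutral, nothing else contributes.
Positive (K, R): R1, R2, K3, K16, R18 → +5.
Negative (D, E): D17, E20 → −2.
Net charge = (+5) + (−2) = +3.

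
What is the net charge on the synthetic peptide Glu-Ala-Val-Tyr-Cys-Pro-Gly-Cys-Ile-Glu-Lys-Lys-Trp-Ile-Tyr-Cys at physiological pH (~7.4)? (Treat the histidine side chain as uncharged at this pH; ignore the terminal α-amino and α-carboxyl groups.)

0

At pH ~7.4 the Lys and Arg side chains are protonated (+1), the Asp and Glu side chains are deprotonated (−1), and with His taken as neutral all other side chains carry no charge.
Positive (K, R): Lys11, Lys12 → +2.
Negative (D, E): Glu1, Glu10 → −2.
Net charge = (+2) + (−2) = 0.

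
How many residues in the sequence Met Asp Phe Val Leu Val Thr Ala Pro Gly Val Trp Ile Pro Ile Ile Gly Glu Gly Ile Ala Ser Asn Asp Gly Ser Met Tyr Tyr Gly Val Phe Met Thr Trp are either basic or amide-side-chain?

Basic: H, K, R. Amide-side-chain: N, Q.
Basic residues here: none (0).
Amide-side-chain residues here: Asn23 (1).
The two groups share no amino acid, so total = 0 + 1 = 1.

1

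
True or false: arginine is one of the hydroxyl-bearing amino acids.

S, T, and Y are the three residues with a side-chain hydroxyl.
Arginine is not in this group.

False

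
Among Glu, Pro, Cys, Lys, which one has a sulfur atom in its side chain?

Cys

Cysteine (C, thiol) and methionine (M, thioether) are the two sulfur-containing amino acids.
Of the listed options, only Cys belongs to this group.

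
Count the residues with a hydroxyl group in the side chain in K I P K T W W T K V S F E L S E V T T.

6

Serine (S), threonine (T), and tyrosine (Y) each carry a hydroxyl group on the side chain.
Matching residues: T5, T8, S11, S15, T18, T19.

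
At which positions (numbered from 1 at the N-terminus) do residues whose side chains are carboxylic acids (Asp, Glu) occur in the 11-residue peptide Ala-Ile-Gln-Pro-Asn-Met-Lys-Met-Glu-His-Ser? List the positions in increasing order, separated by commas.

9

Matching residues: Glu9.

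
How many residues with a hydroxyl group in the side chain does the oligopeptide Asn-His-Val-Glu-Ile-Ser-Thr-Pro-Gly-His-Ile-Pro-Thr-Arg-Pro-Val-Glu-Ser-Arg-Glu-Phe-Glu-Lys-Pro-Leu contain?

4

The –OH-bearing residues are Ser, Thr (aliphatic alcohols), and Tyr (phenol).
Matching residues: Ser6, Thr7, Thr13, Ser18.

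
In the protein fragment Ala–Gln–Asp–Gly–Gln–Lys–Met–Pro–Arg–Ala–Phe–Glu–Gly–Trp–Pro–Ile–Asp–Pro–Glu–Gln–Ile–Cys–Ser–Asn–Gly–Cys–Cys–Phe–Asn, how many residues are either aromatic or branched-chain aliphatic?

Aromatic: F, W, Y. Branched-chain aliphatic: I, L, V.
Aromatic residues here: Phe11, Trp14, Phe28 (3).
Branched-chain aliphatic residues here: Ile16, Ile21 (2).
The two groups share no amino acid, so total = 3 + 2 = 5.

5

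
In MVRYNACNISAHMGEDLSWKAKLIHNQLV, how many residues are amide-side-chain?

4

The amide-side-chain residues are Asn (N) and Gln (Q).
Matching residues: N5, N8, N26, Q27.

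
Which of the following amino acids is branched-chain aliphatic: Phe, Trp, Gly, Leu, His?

Leu

V, L, and I make up the branched-chain aliphatic group.
Of the listed options, only Leu belongs to this group.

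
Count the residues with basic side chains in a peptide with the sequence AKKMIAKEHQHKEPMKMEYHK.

9

The basic amino acids are Lys (K), Arg (R), and His (H).
Matching residues: K2, K3, K7, H9, H11, K12, K16, H20, K21.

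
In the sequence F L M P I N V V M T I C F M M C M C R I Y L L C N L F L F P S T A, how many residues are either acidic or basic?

1

Acidic: D, E. Basic: H, K, R.
Acidic residues here: none (0).
Basic residues here: R19 (1).
The two groups share no amino acid, so total = 0 + 1 = 1.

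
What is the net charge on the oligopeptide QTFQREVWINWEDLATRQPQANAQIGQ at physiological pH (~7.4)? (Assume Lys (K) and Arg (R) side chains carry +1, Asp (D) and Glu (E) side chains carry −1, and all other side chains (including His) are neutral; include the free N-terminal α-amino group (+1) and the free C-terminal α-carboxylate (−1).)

-1

Positive (K, R): R5, R17 → +2.
Negative (D, E): E6, E12, D13 → −3.
The N-terminus (+1) and C-terminus (−1) cancel.
Net charge = (+2) + (−3) = −1.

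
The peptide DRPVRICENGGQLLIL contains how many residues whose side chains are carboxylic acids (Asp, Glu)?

2

Matching residues: D1, E8.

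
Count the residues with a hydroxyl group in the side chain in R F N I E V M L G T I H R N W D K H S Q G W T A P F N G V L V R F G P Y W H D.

4

The –OH-bearing residues are Ser, Thr (aliphatic alcohols), and Tyr (phenol).
Matching residues: T10, S19, T23, Y36.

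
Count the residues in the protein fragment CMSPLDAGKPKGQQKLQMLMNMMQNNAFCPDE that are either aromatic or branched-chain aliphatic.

Aromatic: F, W, Y. Branched-chain aliphatic: I, L, V.
Aromatic residues here: F28 (1).
Branched-chain aliphatic residues here: L5, L16, L19 (3).
The two groups share no amino acid, so total = 1 + 3 = 4.

4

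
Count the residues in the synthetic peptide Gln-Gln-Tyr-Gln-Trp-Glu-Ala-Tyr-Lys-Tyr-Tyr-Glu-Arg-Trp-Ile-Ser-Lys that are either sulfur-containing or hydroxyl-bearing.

5

Sulfur-containing: C, M. Hydroxyl-bearing: S, T, Y.
Sulfur-containing residues here: none (0).
Hydroxyl-bearing residues here: Tyr3, Tyr8, Tyr10, Tyr11, Ser16 (5).
The two groups share no amino acid, so total = 0 + 5 = 5.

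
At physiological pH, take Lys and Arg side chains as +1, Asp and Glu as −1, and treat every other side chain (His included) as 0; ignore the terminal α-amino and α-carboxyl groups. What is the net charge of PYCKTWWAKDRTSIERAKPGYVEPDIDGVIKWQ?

Positive (K, R): K4, K9, R11, R16, K18, K31 → +6.
Negative (D, E): D10, E15, E23, D25, D27 → −5.
Net charge = (+6) + (−5) = +1.

+1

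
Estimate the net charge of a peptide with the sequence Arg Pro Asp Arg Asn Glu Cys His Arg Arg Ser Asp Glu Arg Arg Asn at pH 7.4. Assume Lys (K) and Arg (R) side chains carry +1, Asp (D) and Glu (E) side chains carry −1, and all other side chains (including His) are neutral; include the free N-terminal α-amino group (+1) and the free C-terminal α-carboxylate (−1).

Positive (K, R): Arg1, Arg4, Arg9, Arg10, Arg14, Arg15 → +6.
Negative (D, E): Asp3, Glu6, Asp12, Glu13 → −4.
The N-terminus (+1) and C-terminus (−1) cancel.
Net charge = (+6) + (−4) = +2.

+2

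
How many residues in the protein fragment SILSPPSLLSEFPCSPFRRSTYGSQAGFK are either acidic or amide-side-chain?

2

Acidic: D, E. Amide-side-chain: N, Q.
Acidic residues here: E11 (1).
Amide-side-chain residues here: Q25 (1).
The two groups share no amino acid, so total = 1 + 1 = 2.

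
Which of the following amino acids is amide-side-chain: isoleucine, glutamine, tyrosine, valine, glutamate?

glutamine

Asparagine (N) and glutamine (Q) have uncharged amide side chains.
Of the listed options, only glutamine belongs to this group.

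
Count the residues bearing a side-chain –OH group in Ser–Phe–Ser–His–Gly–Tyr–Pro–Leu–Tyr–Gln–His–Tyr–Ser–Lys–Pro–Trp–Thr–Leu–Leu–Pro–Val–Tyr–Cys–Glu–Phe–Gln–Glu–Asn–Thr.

9

The –OH-bearing residues are Ser, Thr (aliphatic alcohols), and Tyr (phenol).
Matching residues: Ser1, Ser3, Tyr6, Tyr9, Tyr12, Ser13, Thr17, Tyr22, Thr29.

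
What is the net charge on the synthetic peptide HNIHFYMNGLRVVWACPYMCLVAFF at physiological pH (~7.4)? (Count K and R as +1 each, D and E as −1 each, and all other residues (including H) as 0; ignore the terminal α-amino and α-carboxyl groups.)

Positive (K, R): R11 → +1.
Negative (D, E): none → −0.
Net charge = (+1) + (−0) = +1.

+1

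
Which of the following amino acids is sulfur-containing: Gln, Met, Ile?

Only Cys (C) and Met (M) have a sulfur atom in the side chain.
Of the listed options, only Met belongs to this group.

Met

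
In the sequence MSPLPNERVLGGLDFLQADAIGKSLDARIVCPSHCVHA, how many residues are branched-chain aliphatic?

10

V, L, and I make up the branched-chain aliphatic group.
Matching residues: L4, V9, L10, L13, L16, I21, L25, I29, V30, V36.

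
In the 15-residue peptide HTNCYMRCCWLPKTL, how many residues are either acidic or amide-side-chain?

1

Acidic: D, E. Amide-side-chain: N, Q.
Acidic residues here: none (0).
Amide-side-chain residues here: N3 (1).
The two groups share no amino acid, so total = 0 + 1 = 1.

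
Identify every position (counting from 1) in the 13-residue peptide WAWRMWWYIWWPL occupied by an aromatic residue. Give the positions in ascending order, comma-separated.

The aromatic amino acids are Phe (F, benzyl), Trp (W, indole), and Tyr (Y, phenol).
Matching residues: W1, W3, W6, W7, Y8, W10, W11.

1, 3, 6, 7, 8, 10, 11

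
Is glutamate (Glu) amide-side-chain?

Asparagine (N) and glutamine (Q) have uncharged amide side chains.
Glutamate is not in this group.

No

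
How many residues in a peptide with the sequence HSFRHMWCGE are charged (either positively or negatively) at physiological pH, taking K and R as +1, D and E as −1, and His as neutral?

2

Charged side chains at pH ~7.4: K, R (positive); D, E (negative).
Matching residues: R4, E10.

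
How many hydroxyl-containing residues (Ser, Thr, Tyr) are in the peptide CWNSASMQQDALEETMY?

4

Matching residues: S4, S6, T15, Y17.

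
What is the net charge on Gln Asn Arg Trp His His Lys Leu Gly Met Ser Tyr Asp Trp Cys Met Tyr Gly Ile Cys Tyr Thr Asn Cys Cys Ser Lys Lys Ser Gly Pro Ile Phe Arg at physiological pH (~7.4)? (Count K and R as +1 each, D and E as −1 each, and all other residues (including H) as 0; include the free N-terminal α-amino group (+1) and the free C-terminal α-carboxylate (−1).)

+4

Positive (K, R): Arg3, Lys7, Lys27, Lys28, Arg34 → +5.
Negative (D, E): Asp13 → −1.
The N-terminus (+1) and C-terminus (−1) cancel.
Net charge = (+5) + (−1) = +4.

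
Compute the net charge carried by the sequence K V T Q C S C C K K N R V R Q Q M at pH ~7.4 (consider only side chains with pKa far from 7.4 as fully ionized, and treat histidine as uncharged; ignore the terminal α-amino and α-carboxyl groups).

Near pH 7.4, K and R contribute +1 each, D and E contribute −1 each, and every other side chain (His included, as stated) is uncharged.
Positive (K, R): K1, K9, K10, R12, R14 → +5.
Negative (D, E): none → −0.
Net charge = (+5) + (−0) = +5.

+5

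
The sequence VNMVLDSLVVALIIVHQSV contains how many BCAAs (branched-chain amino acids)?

The BCAAs are Val, Leu, and Ile — aliphatic side chains with a branch point.
Matching residues: V1, V4, L5, L8, V9, V10, L12, I13, I14, V15, V19.

11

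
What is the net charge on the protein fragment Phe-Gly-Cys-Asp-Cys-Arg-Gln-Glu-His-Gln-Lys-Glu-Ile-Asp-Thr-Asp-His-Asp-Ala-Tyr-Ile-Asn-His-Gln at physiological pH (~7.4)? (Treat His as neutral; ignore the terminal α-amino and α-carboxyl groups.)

-4

The side chains ionized at physiological pH are Lys/Arg (+1) and Asp/Glu (−1); with His treated as neutral, nothing else contributes.
Positive (K, R): Arg6, Lys11 → +2.
Negative (D, E): Asp4, Glu8, Glu12, Asp14, Asp16, Asp18 → −6.
Net charge = (+2) + (−6) = −4.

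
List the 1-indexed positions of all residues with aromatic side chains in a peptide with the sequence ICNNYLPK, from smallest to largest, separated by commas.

5

Phenylalanine (F), tryptophan (W), and tyrosine (Y) have aromatic ring side chains.
Matching residues: Y5.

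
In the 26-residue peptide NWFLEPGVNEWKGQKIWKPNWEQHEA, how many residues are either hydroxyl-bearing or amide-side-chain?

5

Hydroxyl-bearing: S, T, Y. Amide-side-chain: N, Q.
Hydroxyl-bearing residues here: none (0).
Amide-side-chain residues here: N1, N9, Q14, N20, Q23 (5).
The two groups share no amino acid, so total = 0 + 5 = 5.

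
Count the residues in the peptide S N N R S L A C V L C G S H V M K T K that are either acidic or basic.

4

Acidic: D, E. Basic: H, K, R.
Acidic residues here: none (0).
Basic residues here: R4, H14, K17, K19 (4).
The two groups share no amino acid, so total = 0 + 4 = 4.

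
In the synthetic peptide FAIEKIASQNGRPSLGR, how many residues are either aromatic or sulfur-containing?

Aromatic: F, W, Y. Sulfur-containing: C, M.
Aromatic residues here: F1 (1).
Sulfur-containing residues here: none (0).
The two groups share no amino acid, so total = 1 + 0 = 1.

1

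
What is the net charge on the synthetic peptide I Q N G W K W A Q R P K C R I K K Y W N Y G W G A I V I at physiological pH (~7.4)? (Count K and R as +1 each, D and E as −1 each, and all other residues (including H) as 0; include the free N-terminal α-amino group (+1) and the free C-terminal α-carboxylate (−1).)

Positive (K, R): K6, R10, K12, R14, K16, K17 → +6.
Negative (D, E): none → −0.
The N-terminus (+1) and C-terminus (−1) cancel.
Net charge = (+6) + (−0) = +6.

+6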